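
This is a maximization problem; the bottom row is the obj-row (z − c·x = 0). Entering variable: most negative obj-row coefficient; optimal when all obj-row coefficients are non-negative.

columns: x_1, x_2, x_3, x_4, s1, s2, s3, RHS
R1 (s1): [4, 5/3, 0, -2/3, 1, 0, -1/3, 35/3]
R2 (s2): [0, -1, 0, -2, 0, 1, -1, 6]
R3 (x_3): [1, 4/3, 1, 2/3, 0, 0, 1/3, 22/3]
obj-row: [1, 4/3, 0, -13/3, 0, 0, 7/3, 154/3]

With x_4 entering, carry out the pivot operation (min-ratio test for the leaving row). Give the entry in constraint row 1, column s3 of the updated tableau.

0

Ratio test on column x_4 — row 1: entry -2/3 ≤ 0; row 2: entry -2 ≤ 0; row 3: (22/3)/(2/3) = 11. Minimum is 11 at row 3 (x_3 leaves); pivot element 2/3.
Divide row 3 by 2/3; eliminate column x_4 from the other rows.
Row 1 update in column s3: -1/3 − (-2/3)·(1/2) = 0.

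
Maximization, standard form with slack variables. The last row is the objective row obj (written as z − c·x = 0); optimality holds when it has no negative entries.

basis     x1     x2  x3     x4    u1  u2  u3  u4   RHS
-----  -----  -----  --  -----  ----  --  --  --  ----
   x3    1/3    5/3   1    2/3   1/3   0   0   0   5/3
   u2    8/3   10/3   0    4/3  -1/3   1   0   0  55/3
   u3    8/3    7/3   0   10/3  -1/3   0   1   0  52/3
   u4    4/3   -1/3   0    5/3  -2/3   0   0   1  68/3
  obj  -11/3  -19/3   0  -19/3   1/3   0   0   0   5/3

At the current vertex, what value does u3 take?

u3 is basic (row 3); its value is the RHS of that row, 52/3.

52/3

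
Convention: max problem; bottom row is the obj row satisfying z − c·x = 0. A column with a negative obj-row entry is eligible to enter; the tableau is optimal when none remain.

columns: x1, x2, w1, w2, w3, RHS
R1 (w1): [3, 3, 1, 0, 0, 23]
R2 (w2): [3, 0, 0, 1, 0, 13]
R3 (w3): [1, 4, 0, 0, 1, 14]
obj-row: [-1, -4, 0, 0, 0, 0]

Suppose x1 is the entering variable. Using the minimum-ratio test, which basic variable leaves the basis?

Column x1 entries and ratios — w1: 23/3 = 23/3; w2: 13/3 = 13/3; w3: 14/1 = 14.
Smallest ratio is 13/3 in the row of w2, so w2 leaves.

w2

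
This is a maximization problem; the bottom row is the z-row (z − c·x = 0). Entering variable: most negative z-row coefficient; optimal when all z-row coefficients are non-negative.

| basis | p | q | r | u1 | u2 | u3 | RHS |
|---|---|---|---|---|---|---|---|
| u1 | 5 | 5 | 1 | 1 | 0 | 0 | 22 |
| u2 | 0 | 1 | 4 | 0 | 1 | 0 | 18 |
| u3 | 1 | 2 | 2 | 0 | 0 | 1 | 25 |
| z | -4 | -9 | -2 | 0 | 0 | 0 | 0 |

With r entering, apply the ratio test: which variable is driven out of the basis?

u2

Column r entries and ratios — u1: 22/1 = 22; u2: 18/4 = 9/2; u3: 25/2 = 25/2.
Smallest ratio is 9/2 in the row of u2, so u2 leaves.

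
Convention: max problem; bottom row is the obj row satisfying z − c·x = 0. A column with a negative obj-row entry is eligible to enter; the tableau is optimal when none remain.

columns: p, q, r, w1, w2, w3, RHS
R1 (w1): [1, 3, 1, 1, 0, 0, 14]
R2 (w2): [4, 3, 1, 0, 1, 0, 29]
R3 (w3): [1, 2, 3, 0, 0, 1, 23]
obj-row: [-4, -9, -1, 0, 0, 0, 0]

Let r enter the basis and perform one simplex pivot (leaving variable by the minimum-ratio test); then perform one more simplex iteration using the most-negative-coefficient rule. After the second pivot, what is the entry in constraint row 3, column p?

Ratio test on column r — row 1: 14/1 = 14; row 2: 29/1 = 29; row 3: 23/3 = 23/3. Minimum is 23/3 at row 3 (w3 leaves); pivot element 3.
Divide row 3 by 3; eliminate column r from the other rows.
Second iteration: most negative obj-row entry is -25/3 in column q, so q enters.
Ratio test on column q — row 1: (19/3)/(7/3) = 19/7; row 2: (64/3)/(7/3) = 64/7; row 3: (23/3)/(2/3) = 23/2. Minimum is 19/7 at row 1 (w1 leaves); pivot element 7/3.
Divide row 1 by 7/3; eliminate column q from the other rows.
After both pivots, the entry at constraint row 3, column p is 1/7.

1/7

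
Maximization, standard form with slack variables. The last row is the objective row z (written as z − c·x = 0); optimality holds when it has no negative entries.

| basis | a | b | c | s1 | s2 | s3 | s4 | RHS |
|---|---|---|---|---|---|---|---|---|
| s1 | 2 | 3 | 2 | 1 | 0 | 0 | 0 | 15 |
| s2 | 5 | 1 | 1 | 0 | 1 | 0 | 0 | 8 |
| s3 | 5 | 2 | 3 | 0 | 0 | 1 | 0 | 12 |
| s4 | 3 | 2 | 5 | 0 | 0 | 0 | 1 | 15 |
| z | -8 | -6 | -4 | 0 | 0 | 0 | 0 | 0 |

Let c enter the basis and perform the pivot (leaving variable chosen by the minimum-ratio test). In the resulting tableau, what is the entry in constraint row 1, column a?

4/5

Ratio test on column c — row 1: 15/2 = 15/2; row 2: 8/1 = 8; row 3: 12/3 = 4; row 4: 15/5 = 3. Minimum is 3 at row 4 (s4 leaves); pivot element 5.
Divide row 4 by 5; eliminate column c from the other rows.
Row 1 update in column a: 2 − 2·(3/5) = 4/5.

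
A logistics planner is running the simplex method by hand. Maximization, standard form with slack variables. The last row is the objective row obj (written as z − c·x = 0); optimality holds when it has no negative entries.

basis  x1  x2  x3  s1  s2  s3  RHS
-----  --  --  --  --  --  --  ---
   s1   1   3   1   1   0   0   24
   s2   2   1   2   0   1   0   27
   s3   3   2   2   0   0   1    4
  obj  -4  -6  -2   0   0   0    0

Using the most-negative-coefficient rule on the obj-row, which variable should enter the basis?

Negative obj-row entries: x1: -4, x2: -6, x3: -2.
The most negative is -6 in column x2, so x2 enters.

x2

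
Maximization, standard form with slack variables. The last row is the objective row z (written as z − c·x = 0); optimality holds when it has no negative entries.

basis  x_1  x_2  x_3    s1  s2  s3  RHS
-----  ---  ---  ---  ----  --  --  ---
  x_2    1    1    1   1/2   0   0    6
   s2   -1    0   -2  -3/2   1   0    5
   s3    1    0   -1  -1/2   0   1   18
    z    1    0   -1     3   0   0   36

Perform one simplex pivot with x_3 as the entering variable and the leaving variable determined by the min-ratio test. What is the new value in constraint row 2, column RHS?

Ratio test on column x_3 — row 1: 6/1 = 6; row 2: entry -2 ≤ 0; row 3: entry -1 ≤ 0. Minimum is 6 at row 1 (x_2 leaves); pivot element 1.
Divide row 1 by 1; eliminate column x_3 from the other rows.
Row 2 update in column RHS: 5 − (-2)·6 = 17.

17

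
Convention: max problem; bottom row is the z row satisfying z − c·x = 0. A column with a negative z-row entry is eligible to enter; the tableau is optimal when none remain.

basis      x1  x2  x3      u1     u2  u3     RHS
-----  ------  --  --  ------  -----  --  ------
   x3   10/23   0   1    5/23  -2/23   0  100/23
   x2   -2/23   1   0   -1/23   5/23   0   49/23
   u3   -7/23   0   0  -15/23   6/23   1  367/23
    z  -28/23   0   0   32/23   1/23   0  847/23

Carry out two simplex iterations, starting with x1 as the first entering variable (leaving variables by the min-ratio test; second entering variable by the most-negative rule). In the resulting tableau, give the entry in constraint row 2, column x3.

1

Ratio test on column x1 — row 1: (100/23)/(10/23) = 10; row 2: entry -2/23 ≤ 0; row 3: entry -7/23 ≤ 0. Minimum is 10 at row 1 (x3 leaves); pivot element 10/23.
Divide row 1 by 10/23; eliminate column x1 from the other rows.
Second iteration: most negative z-row entry is -1/5 in column u2, so u2 enters.
Ratio test on column u2 — row 1: entry -1/5 ≤ 0; row 2: 3/(1/5) = 15; row 3: 19/(1/5) = 95. Minimum is 15 at row 2 (x2 leaves); pivot element 1/5.
Divide row 2 by 1/5; eliminate column u2 from the other rows.
After both pivots, the entry at constraint row 2, column x3 is 1.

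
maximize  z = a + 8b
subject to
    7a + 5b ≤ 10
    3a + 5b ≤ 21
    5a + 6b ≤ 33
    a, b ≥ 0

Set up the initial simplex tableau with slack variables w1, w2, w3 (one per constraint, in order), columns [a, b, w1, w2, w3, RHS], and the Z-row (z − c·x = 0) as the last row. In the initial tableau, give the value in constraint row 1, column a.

7

Constraint 1 has coefficient 7 on a.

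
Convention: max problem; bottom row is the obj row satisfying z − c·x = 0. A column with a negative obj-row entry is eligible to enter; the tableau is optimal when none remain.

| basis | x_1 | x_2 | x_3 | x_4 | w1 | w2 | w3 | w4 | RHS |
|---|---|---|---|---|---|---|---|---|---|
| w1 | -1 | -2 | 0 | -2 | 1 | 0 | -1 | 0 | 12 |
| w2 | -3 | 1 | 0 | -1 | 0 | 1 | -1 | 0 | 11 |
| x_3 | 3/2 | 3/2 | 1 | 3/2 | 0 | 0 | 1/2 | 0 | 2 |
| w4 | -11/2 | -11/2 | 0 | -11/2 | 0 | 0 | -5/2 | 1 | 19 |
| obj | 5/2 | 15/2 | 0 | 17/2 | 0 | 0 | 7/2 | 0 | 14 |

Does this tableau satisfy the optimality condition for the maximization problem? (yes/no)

yes

Every obj-row coefficient is ≥ 0, so the tableau is optimal.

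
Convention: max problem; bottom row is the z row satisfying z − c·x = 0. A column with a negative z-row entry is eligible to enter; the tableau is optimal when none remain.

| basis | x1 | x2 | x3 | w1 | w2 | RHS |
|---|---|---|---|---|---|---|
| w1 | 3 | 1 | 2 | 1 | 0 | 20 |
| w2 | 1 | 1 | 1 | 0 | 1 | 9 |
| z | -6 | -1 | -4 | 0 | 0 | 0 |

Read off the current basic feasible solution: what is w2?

9

w2 is basic (row 2); its value is the RHS of that row, 9.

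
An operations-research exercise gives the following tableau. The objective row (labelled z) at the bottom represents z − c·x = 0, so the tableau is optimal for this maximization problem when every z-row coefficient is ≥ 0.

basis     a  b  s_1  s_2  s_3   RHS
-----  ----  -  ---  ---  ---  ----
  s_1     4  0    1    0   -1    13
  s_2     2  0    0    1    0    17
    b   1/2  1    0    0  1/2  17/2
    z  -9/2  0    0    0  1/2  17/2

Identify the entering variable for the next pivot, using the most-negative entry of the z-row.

a

Negative z-row entries: a: -9/2.
The most negative is -9/2 in column a, so a enters.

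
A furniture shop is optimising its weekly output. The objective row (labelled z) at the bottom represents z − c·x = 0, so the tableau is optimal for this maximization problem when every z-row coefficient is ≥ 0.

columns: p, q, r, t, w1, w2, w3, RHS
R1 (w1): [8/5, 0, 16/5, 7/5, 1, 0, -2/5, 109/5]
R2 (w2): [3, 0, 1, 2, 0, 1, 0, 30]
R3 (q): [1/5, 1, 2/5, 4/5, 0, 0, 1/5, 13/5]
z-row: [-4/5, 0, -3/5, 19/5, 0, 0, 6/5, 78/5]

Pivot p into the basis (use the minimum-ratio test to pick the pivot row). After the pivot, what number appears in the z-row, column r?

Ratio test on column p — row 1: (109/5)/(8/5) = 109/8; row 2: 30/3 = 10; row 3: (13/5)/(1/5) = 13. Minimum is 10 at row 2 (w2 leaves); pivot element 3.
Divide row 2 by 3; eliminate column p from the other rows.
z-row update in column r: -3/5 − (-4/5)·(1/3) = -1/3.

-1/3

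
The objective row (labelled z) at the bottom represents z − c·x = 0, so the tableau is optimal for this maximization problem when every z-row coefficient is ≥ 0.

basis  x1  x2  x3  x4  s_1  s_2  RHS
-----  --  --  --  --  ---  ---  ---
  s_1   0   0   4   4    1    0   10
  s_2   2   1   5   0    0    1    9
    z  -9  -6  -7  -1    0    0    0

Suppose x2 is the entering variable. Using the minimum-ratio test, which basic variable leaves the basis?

Column x2 entries and ratios — s_1: 0 ≤ 0, skip; s_2: 9/1 = 9.
Smallest ratio is 9 in the row of s_2, so s_2 leaves.

s_2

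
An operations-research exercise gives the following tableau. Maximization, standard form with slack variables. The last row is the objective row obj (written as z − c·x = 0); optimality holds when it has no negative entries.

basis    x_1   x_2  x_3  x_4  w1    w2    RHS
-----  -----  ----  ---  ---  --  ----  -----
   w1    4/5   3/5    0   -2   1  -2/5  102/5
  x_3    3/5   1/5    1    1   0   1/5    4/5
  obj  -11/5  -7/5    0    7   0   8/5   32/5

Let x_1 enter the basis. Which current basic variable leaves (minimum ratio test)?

x_3

Column x_1 entries and ratios — w1: (102/5)/(4/5) = 51/2; x_3: (4/5)/(3/5) = 4/3.
Smallest ratio is 4/3 in the row of x_3, so x_3 leaves.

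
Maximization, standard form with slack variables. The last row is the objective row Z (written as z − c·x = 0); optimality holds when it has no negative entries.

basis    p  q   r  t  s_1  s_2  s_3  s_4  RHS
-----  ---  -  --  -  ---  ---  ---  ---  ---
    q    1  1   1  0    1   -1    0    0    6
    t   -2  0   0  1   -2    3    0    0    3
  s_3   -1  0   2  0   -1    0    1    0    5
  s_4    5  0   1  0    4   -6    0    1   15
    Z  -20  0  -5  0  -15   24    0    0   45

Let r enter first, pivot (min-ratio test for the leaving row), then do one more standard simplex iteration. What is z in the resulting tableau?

Ratio test on column r — row 1: 6/1 = 6; row 2: entry 0 ≤ 0; row 3: 5/2 = 5/2; row 4: 15/1 = 15. Minimum is 5/2 at row 3 (s_3 leaves); pivot element 2.
Pivot on row 3; the Z-row RHS becomes 45 − (-5)·(5/2) = 115/2.
Next entering variable (most negative Z-row entry -45/2): p.
Ratio test on column p — row 1: (7/2)/(3/2) = 7/3; row 2: entry -2 ≤ 0; row 3: entry -1/2 ≤ 0; row 4: (25/2)/(11/2) = 25/11. Minimum is 25/11 at row 4 (s_4 leaves); pivot element 11/2.
After the second pivot the Z-row RHS is 115/2 − (-45/2)·(25/11) = 1195/11.

1195/11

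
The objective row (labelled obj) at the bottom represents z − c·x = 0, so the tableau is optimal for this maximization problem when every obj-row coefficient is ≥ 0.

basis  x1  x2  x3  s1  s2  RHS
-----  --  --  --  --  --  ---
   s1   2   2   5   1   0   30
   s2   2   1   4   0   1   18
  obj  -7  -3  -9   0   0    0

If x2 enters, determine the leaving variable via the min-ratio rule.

s1

Column x2 entries and ratios — s1: 30/2 = 15; s2: 18/1 = 18.
Smallest ratio is 15 in the row of s1, so s1 leaves.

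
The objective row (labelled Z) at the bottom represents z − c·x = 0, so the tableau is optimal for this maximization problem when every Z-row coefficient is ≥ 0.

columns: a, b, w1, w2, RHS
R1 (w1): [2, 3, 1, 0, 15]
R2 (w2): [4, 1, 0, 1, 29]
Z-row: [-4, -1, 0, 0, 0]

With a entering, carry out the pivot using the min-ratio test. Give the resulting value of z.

Ratio test on column a — row 1: 15/2 = 15/2; row 2: 29/4 = 29/4. Minimum is 29/4 at row 2 (w2 leaves); pivot element 4.
Pivot on row 2; the Z-row RHS becomes 0 − (-4)·(29/4) = 29.

29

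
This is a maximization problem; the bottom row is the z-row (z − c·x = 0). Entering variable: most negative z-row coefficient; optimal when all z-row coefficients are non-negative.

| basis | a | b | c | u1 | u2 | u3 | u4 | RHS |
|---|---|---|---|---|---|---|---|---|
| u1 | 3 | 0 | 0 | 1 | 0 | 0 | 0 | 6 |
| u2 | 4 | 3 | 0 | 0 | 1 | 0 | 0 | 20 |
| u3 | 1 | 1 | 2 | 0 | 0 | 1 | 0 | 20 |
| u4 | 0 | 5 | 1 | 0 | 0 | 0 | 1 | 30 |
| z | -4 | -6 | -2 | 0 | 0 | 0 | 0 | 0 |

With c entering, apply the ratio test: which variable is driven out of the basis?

u3

Column c entries and ratios — u1: 0 ≤ 0, skip; u2: 0 ≤ 0, skip; u3: 20/2 = 10; u4: 30/1 = 30.
Smallest ratio is 10 in the row of u3, so u3 leaves.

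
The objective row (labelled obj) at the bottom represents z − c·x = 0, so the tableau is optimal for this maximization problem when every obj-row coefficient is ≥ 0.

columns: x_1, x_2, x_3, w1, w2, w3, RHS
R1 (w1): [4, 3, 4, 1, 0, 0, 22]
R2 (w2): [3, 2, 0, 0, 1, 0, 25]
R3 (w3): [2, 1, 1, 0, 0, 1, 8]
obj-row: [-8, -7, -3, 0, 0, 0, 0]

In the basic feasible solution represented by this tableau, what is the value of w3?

w3 is basic (row 3); its value is the RHS of that row, 8.

8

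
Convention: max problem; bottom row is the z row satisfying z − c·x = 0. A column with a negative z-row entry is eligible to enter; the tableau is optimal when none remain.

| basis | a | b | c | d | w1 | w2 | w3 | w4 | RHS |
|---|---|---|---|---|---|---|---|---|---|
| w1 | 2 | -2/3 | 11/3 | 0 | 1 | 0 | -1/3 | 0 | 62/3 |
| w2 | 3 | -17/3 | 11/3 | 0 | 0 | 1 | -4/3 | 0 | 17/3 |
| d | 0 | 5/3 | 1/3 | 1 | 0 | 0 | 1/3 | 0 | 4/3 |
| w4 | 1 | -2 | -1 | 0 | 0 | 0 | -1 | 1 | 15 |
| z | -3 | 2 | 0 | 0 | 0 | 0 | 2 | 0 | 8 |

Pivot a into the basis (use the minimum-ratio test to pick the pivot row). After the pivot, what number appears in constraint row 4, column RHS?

118/9

Ratio test on column a — row 1: (62/3)/2 = 31/3; row 2: (17/3)/3 = 17/9; row 3: entry 0 ≤ 0; row 4: 15/1 = 15. Minimum is 17/9 at row 2 (w2 leaves); pivot element 3.
Divide row 2 by 3; eliminate column a from the other rows.
Row 4 update in column RHS: 15 − 1·(17/9) = 118/9.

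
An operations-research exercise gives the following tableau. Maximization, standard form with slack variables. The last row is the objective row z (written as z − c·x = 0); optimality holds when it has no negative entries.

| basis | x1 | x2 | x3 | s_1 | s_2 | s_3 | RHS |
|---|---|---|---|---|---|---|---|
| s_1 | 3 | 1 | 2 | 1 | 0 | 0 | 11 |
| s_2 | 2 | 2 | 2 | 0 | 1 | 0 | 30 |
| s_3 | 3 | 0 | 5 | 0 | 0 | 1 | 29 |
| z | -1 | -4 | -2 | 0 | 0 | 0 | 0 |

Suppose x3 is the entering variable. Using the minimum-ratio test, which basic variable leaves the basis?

Column x3 entries and ratios — s_1: 11/2 = 11/2; s_2: 30/2 = 15; s_3: 29/5 = 29/5.
Smallest ratio is 11/2 in the row of s_1, so s_1 leaves.

s_1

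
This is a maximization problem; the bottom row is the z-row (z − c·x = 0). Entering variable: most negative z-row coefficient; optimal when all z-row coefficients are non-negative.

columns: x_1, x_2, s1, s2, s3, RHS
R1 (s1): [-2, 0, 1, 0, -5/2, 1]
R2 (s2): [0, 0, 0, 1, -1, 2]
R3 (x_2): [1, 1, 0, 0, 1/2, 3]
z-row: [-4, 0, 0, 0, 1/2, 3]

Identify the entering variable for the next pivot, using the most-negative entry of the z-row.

x_1

Negative z-row entries: x_1: -4.
The most negative is -4 in column x_1, so x_1 enters.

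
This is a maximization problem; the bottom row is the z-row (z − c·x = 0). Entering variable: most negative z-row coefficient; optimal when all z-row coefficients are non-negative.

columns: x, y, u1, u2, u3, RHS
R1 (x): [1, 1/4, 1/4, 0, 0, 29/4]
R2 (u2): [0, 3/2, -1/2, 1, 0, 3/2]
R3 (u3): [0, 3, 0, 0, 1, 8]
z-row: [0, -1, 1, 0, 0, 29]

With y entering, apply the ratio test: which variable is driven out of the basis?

u2

Column y entries and ratios — x: (29/4)/(1/4) = 29; u2: (3/2)/(3/2) = 1; u3: 8/3 = 8/3.
Smallest ratio is 1 in the row of u2, so u2 leaves.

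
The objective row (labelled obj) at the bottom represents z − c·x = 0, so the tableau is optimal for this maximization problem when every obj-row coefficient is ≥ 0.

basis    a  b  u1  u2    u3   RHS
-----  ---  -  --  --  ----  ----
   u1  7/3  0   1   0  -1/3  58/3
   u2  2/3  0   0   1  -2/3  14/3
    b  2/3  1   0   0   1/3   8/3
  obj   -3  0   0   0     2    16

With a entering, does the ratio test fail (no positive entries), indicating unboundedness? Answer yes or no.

no

Column a has positive entries in row(s) 1, 2, 3, so the ratio test bounds it — not unbounded.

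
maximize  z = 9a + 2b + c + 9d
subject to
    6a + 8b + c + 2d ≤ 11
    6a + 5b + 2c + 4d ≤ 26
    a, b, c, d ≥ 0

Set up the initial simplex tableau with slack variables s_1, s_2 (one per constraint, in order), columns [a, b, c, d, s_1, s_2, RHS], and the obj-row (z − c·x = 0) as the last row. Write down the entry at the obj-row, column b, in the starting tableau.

The obj-row carries the negated objective coefficients: the b entry is -2.

-2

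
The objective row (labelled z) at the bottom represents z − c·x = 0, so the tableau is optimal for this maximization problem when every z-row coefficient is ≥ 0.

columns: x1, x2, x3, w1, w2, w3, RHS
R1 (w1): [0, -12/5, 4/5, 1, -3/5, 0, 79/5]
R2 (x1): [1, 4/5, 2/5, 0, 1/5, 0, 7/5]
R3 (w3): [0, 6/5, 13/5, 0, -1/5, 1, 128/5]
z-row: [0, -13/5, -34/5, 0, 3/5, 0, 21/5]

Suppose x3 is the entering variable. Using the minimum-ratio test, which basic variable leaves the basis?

x1

Column x3 entries and ratios — w1: (79/5)/(4/5) = 79/4; x1: (7/5)/(2/5) = 7/2; w3: (128/5)/(13/5) = 128/13.
Smallest ratio is 7/2 in the row of x1, so x1 leaves.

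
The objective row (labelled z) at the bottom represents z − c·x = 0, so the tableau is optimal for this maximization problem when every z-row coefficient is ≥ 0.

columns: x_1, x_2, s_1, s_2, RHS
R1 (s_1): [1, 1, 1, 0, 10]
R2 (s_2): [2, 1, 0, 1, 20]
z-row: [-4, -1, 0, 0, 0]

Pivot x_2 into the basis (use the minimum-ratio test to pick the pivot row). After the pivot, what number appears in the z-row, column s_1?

Ratio test on column x_2 — row 1: 10/1 = 10; row 2: 20/1 = 20. Minimum is 10 at row 1 (s_1 leaves); pivot element 1.
Divide row 1 by 1; eliminate column x_2 from the other rows.
z-row update in column s_1: 0 − (-1)·1 = 1.

1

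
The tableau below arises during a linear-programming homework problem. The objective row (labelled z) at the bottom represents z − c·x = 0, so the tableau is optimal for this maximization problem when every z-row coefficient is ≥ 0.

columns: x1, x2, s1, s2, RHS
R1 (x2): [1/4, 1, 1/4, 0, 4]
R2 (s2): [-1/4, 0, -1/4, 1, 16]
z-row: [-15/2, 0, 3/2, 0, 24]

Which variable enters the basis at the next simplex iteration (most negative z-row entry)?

x1

Negative z-row entries: x1: -15/2.
The most negative is -15/2 in column x1, so x1 enters.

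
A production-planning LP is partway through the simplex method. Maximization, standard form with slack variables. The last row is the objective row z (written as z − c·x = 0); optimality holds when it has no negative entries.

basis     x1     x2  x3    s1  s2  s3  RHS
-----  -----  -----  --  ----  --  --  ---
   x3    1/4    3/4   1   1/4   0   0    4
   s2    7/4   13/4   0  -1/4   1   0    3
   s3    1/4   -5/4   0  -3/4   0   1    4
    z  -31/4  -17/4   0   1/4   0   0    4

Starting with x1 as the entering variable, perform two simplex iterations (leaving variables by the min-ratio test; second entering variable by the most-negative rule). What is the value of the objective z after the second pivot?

Ratio test on column x1 — row 1: 4/(1/4) = 16; row 2: 3/(7/4) = 12/7; row 3: 4/(1/4) = 16. Minimum is 12/7 at row 2 (s2 leaves); pivot element 7/4.
Pivot on row 2; the z-row RHS becomes 4 − (-31/4)·(12/7) = 121/7.
Next entering variable (most negative z-row entry -6/7): s1.
Ratio test on column s1 — row 1: (25/7)/(2/7) = 25/2; row 2: entry -1/7 ≤ 0; row 3: entry -5/7 ≤ 0. Minimum is 25/2 at row 1 (x3 leaves); pivot element 2/7.
After the second pivot the z-row RHS is 121/7 − (-6/7)·(25/2) = 28.

28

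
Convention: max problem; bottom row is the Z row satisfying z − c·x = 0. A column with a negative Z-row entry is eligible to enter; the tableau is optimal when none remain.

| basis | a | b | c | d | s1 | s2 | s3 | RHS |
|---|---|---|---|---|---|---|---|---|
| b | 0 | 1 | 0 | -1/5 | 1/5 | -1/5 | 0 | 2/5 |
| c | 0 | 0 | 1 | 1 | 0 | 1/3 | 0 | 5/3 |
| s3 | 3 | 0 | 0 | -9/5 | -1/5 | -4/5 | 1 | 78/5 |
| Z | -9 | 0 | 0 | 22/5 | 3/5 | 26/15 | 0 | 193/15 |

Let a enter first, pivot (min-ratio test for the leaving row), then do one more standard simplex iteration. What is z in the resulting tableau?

Ratio test on column a — row 1: entry 0 ≤ 0; row 2: entry 0 ≤ 0; row 3: (78/5)/3 = 26/5. Minimum is 26/5 at row 3 (s3 leaves); pivot element 3.
Pivot on row 3; the Z-row RHS becomes 193/15 − (-9)·(26/5) = 179/3.
Next entering variable (most negative Z-row entry -1): d.
Ratio test on column d — row 1: entry -1/5 ≤ 0; row 2: (5/3)/1 = 5/3; row 3: entry -3/5 ≤ 0. Minimum is 5/3 at row 2 (c leaves); pivot element 1.
After the second pivot the Z-row RHS is 179/3 − (-1)·(5/3) = 184/3.

184/3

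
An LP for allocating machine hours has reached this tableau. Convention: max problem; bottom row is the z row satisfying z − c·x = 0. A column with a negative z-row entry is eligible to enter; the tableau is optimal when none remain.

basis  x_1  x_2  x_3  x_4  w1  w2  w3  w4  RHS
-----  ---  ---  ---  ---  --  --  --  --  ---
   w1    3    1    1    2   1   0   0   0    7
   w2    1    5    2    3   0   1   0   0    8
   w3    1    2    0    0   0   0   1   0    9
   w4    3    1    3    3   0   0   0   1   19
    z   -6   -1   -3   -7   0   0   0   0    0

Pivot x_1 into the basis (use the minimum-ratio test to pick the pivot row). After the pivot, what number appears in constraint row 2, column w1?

Ratio test on column x_1 — row 1: 7/3 = 7/3; row 2: 8/1 = 8; row 3: 9/1 = 9; row 4: 19/3 = 19/3. Minimum is 7/3 at row 1 (w1 leaves); pivot element 3.
Divide row 1 by 3; eliminate column x_1 from the other rows.
Row 2 update in column w1: 0 − 1·(1/3) = -1/3.

-1/3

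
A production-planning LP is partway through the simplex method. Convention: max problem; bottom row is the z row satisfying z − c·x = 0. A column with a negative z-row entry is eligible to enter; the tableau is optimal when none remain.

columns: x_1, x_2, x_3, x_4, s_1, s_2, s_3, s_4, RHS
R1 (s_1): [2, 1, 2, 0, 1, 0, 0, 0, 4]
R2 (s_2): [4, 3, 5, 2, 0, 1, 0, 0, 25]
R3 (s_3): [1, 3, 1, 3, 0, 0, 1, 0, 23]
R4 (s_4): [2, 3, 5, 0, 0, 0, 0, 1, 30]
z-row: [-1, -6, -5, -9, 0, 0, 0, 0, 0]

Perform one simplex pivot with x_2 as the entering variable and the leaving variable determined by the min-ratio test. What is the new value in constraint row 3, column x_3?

Ratio test on column x_2 — row 1: 4/1 = 4; row 2: 25/3 = 25/3; row 3: 23/3 = 23/3; row 4: 30/3 = 10. Minimum is 4 at row 1 (s_1 leaves); pivot element 1.
Divide row 1 by 1; eliminate column x_2 from the other rows.
Row 3 update in column x_3: 1 − 3·2 = -5.

-5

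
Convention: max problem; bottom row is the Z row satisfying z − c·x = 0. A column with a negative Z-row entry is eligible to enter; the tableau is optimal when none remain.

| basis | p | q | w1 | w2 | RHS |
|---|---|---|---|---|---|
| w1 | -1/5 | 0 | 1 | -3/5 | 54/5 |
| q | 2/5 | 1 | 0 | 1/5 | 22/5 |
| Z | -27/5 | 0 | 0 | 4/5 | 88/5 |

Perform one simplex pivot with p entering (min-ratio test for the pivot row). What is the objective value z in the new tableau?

77

Ratio test on column p — row 1: entry -1/5 ≤ 0; row 2: (22/5)/(2/5) = 11. Minimum is 11 at row 2 (q leaves); pivot element 2/5.
Pivot on row 2; the Z-row RHS becomes 88/5 − (-27/5)·11 = 77.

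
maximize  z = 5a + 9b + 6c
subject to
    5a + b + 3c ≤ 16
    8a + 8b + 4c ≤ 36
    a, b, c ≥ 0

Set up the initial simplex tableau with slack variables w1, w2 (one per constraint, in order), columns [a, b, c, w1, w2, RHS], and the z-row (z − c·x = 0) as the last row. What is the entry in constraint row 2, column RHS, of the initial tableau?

The RHS of constraint 2 is b_2 = 36.

36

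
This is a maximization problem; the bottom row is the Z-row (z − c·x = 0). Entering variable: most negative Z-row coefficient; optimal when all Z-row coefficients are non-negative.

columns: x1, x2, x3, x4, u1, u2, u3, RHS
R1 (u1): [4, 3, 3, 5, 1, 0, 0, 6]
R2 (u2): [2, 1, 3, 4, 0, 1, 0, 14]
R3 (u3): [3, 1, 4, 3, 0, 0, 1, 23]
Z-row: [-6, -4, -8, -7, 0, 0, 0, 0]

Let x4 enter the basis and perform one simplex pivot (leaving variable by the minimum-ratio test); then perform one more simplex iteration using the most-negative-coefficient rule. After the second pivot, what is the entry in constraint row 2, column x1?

-2

Ratio test on column x4 — row 1: 6/5 = 6/5; row 2: 14/4 = 7/2; row 3: 23/3 = 23/3. Minimum is 6/5 at row 1 (u1 leaves); pivot element 5.
Divide row 1 by 5; eliminate column x4 from the other rows.
Second iteration: most negative Z-row entry is -19/5 in column x3, so x3 enters.
Ratio test on column x3 — row 1: (6/5)/(3/5) = 2; row 2: (46/5)/(3/5) = 46/3; row 3: (97/5)/(11/5) = 97/11. Minimum is 2 at row 1 (x4 leaves); pivot element 3/5.
Divide row 1 by 3/5; eliminate column x3 from the other rows.
After both pivots, the entry at constraint row 2, column x1 is -2.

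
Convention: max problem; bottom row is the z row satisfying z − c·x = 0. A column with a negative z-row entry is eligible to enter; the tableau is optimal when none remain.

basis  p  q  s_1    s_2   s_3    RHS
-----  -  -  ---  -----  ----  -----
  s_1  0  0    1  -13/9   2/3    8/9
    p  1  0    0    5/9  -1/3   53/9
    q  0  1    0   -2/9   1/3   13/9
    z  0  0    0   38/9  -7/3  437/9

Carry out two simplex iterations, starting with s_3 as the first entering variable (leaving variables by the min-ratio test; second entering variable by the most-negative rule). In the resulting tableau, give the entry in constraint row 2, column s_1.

1/3

Ratio test on column s_3 — row 1: (8/9)/(2/3) = 4/3; row 2: entry -1/3 ≤ 0; row 3: (13/9)/(1/3) = 13/3. Minimum is 4/3 at row 1 (s_1 leaves); pivot element 2/3.
Divide row 1 by 2/3; eliminate column s_3 from the other rows.
Second iteration: most negative z-row entry is -5/6 in column s_2, so s_2 enters.
Ratio test on column s_2 — row 1: entry -13/6 ≤ 0; row 2: entry -1/6 ≤ 0; row 3: 1/(1/2) = 2. Minimum is 2 at row 3 (q leaves); pivot element 1/2.
Divide row 3 by 1/2; eliminate column s_2 from the other rows.
After both pivots, the entry at constraint row 2, column s_1 is 1/3.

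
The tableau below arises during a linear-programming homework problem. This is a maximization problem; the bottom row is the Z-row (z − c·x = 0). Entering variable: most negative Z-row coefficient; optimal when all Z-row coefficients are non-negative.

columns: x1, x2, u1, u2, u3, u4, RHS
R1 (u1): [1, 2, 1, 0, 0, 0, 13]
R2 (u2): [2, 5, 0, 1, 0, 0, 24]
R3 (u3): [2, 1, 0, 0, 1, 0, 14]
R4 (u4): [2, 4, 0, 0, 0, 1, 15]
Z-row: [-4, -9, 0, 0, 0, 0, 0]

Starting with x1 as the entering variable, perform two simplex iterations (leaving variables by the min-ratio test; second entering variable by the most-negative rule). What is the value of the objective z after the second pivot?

91/3

Ratio test on column x1 — row 1: 13/1 = 13; row 2: 24/2 = 12; row 3: 14/2 = 7; row 4: 15/2 = 15/2. Minimum is 7 at row 3 (u3 leaves); pivot element 2.
Pivot on row 3; the Z-row RHS becomes 0 − (-4)·7 = 28.
Next entering variable (most negative Z-row entry -7): x2.
Ratio test on column x2 — row 1: 6/(3/2) = 4; row 2: 10/4 = 5/2; row 3: 7/(1/2) = 14; row 4: 1/3 = 1/3. Minimum is 1/3 at row 4 (u4 leaves); pivot element 3.
After the second pivot the Z-row RHS is 28 − (-7)·(1/3) = 91/3.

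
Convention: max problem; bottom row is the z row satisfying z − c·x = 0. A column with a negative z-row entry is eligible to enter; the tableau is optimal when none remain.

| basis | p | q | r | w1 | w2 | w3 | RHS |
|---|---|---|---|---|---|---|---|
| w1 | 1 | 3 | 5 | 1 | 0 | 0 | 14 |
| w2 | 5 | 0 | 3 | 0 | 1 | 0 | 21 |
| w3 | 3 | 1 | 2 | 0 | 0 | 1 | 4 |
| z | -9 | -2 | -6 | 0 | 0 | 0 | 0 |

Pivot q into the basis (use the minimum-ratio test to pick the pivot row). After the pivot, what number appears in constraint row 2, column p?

Ratio test on column q — row 1: 14/3 = 14/3; row 2: entry 0 ≤ 0; row 3: 4/1 = 4. Minimum is 4 at row 3 (w3 leaves); pivot element 1.
Divide row 3 by 1; eliminate column q from the other rows.
Row 2 update in column p: 5 − 0·3 = 5.

5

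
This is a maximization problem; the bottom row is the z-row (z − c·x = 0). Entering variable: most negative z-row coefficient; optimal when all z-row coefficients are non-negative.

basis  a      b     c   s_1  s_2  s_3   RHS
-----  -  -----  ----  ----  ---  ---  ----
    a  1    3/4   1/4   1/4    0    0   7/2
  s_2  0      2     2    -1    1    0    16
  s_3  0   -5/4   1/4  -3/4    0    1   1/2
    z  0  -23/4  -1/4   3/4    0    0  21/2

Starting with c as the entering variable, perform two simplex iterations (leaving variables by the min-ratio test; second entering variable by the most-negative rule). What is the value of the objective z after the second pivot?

Ratio test on column c — row 1: (7/2)/(1/4) = 14; row 2: 16/2 = 8; row 3: (1/2)/(1/4) = 2. Minimum is 2 at row 3 (s_3 leaves); pivot element 1/4.
Pivot on row 3; the z-row RHS becomes 21/2 − (-1/4)·2 = 11.
Next entering variable (most negative z-row entry -7): b.
Ratio test on column b — row 1: 3/2 = 3/2; row 2: 12/12 = 1; row 3: entry -5 ≤ 0. Minimum is 1 at row 2 (s_2 leaves); pivot element 12.
After the second pivot the z-row RHS is 11 − (-7)·1 = 18.

18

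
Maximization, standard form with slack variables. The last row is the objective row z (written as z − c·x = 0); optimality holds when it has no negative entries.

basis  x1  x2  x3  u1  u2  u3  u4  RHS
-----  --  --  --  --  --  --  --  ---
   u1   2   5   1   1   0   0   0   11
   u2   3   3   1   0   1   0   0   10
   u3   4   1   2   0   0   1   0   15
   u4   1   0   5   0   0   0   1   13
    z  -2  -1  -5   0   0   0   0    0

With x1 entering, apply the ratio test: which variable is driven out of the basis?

u2

Column x1 entries and ratios — u1: 11/2 = 11/2; u2: 10/3 = 10/3; u3: 15/4 = 15/4; u4: 13/1 = 13.
Smallest ratio is 10/3 in the row of u2, so u2 leaves.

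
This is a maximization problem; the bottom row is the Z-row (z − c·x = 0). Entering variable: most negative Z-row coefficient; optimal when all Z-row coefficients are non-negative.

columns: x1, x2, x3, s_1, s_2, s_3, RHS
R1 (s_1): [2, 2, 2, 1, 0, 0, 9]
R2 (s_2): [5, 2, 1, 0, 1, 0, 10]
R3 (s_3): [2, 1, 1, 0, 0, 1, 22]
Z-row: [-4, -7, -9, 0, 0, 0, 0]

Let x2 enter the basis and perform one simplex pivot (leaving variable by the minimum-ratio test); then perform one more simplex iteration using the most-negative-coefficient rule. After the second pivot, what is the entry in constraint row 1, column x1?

1

Ratio test on column x2 — row 1: 9/2 = 9/2; row 2: 10/2 = 5; row 3: 22/1 = 22. Minimum is 9/2 at row 1 (s_1 leaves); pivot element 2.
Divide row 1 by 2; eliminate column x2 from the other rows.
Second iteration: most negative Z-row entry is -2 in column x3, so x3 enters.
Ratio test on column x3 — row 1: (9/2)/1 = 9/2; row 2: entry -1 ≤ 0; row 3: entry 0 ≤ 0. Minimum is 9/2 at row 1 (x2 leaves); pivot element 1.
Divide row 1 by 1; eliminate column x3 from the other rows.
After both pivots, the entry at constraint row 1, column x1 is 1.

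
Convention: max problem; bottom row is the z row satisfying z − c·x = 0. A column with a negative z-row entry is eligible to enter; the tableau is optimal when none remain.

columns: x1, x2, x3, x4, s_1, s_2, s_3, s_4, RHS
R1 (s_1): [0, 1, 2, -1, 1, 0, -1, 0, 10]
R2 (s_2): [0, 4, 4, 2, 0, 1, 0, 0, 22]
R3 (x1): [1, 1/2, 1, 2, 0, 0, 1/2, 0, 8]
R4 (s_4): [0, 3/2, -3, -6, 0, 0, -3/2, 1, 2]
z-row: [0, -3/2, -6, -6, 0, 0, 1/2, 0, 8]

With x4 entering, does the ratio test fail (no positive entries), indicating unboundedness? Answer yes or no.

Column x4 has positive entries in row(s) 2, 3, so the ratio test bounds it — not unbounded.

no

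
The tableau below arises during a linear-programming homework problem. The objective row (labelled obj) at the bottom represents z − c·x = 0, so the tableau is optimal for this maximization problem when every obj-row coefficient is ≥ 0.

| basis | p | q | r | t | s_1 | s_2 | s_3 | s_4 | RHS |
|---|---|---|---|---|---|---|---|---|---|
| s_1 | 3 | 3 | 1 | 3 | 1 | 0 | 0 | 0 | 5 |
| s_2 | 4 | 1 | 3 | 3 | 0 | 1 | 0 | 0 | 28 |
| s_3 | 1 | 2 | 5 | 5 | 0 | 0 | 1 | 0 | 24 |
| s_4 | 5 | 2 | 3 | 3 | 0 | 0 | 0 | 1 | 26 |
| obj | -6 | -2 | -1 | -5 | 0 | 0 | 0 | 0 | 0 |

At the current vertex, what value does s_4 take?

s_4 is basic (row 4); its value is the RHS of that row, 26.

26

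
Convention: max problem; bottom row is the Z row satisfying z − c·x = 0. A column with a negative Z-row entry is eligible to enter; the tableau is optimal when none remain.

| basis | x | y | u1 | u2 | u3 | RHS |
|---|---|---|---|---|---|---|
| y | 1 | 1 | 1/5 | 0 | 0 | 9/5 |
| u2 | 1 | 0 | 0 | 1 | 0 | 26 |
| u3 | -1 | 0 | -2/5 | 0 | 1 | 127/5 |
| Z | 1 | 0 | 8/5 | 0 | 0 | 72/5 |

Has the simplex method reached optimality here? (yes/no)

Every Z-row coefficient is ≥ 0, so the tableau is optimal.

yes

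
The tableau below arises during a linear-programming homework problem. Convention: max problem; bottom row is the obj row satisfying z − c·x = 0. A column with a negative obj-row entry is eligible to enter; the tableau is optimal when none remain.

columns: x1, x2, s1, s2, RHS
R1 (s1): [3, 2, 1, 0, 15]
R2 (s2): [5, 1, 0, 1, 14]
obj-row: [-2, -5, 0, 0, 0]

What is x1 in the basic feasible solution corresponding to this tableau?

x1 is not in the basis, so in the current basic feasible solution x1 = 0.

0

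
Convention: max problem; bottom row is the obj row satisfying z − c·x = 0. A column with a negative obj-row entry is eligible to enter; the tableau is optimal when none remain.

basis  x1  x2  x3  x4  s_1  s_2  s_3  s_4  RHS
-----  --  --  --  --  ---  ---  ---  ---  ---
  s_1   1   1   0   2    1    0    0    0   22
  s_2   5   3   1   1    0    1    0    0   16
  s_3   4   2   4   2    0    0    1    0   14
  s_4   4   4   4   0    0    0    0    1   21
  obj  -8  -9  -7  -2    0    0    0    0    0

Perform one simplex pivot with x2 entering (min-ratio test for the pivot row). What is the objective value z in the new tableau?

189/4

Ratio test on column x2 — row 1: 22/1 = 22; row 2: 16/3 = 16/3; row 3: 14/2 = 7; row 4: 21/4 = 21/4. Minimum is 21/4 at row 4 (s_4 leaves); pivot element 4.
Pivot on row 4; the obj-row RHS becomes 0 − (-9)·(21/4) = 189/4.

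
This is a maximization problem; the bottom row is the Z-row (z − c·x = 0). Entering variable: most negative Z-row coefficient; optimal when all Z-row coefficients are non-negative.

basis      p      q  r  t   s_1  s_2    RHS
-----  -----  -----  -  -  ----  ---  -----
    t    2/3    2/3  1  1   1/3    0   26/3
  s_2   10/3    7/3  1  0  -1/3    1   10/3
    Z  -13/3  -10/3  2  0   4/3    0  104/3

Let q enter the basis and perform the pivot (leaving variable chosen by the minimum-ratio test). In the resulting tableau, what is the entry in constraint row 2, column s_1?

-1/7

Ratio test on column q — row 1: (26/3)/(2/3) = 13; row 2: (10/3)/(7/3) = 10/7. Minimum is 10/7 at row 2 (s_2 leaves); pivot element 7/3.
Divide row 2 by 7/3; eliminate column q from the other rows.
In the new row 2, the s_1 entry is the old entry divided by the pivot: (-1/3)/(7/3) = -1/7.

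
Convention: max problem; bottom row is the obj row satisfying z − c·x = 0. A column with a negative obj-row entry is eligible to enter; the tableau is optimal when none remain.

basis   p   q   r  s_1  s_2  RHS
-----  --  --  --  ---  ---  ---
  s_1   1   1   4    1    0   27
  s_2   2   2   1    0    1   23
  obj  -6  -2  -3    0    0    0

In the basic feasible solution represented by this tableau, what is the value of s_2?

s_2 is basic (row 2); its value is the RHS of that row, 23.

23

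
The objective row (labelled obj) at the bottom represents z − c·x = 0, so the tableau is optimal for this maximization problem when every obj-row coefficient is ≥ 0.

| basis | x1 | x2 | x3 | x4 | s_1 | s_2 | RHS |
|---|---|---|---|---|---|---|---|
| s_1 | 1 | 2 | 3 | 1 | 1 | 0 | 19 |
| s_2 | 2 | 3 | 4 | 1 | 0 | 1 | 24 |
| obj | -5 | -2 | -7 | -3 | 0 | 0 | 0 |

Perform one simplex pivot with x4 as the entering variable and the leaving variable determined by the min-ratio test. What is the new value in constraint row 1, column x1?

1

Ratio test on column x4 — row 1: 19/1 = 19; row 2: 24/1 = 24. Minimum is 19 at row 1 (s_1 leaves); pivot element 1.
Divide row 1 by 1; eliminate column x4 from the other rows.
In the new row 1, the x1 entry is the old entry divided by the pivot: 1/1 = 1.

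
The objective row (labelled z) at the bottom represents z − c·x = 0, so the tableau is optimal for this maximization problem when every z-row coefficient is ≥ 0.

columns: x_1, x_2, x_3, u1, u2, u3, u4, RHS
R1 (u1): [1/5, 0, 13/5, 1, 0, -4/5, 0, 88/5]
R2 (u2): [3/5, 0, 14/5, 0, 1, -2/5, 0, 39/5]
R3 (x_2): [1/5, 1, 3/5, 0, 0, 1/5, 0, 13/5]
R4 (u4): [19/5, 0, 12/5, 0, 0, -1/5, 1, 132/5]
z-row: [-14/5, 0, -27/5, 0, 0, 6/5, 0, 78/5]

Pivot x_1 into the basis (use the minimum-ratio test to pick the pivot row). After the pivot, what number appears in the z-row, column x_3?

Ratio test on column x_1 — row 1: (88/5)/(1/5) = 88; row 2: (39/5)/(3/5) = 13; row 3: (13/5)/(1/5) = 13; row 4: (132/5)/(19/5) = 132/19. Minimum is 132/19 at row 4 (u4 leaves); pivot element 19/5.
Divide row 4 by 19/5; eliminate column x_1 from the other rows.
z-row update in column x_3: -27/5 − (-14/5)·(12/19) = -69/19.

-69/19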